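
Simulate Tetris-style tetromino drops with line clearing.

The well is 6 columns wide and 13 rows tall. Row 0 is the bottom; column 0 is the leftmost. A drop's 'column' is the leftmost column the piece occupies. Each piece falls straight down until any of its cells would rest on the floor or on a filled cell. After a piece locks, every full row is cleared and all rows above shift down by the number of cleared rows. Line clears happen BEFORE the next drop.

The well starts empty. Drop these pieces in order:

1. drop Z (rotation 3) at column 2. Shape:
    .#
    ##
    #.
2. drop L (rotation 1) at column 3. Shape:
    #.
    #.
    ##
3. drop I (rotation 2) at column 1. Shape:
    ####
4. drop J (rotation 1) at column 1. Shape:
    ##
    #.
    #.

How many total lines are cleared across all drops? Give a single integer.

Drop 1: Z rot3 at col 2 lands with bottom-row=0; cleared 0 line(s) (total 0); column heights now [0 0 2 3 0 0], max=3
Drop 2: L rot1 at col 3 lands with bottom-row=3; cleared 0 line(s) (total 0); column heights now [0 0 2 6 4 0], max=6
Drop 3: I rot2 at col 1 lands with bottom-row=6; cleared 0 line(s) (total 0); column heights now [0 7 7 7 7 0], max=7
Drop 4: J rot1 at col 1 lands with bottom-row=7; cleared 0 line(s) (total 0); column heights now [0 10 10 7 7 0], max=10

Answer: 0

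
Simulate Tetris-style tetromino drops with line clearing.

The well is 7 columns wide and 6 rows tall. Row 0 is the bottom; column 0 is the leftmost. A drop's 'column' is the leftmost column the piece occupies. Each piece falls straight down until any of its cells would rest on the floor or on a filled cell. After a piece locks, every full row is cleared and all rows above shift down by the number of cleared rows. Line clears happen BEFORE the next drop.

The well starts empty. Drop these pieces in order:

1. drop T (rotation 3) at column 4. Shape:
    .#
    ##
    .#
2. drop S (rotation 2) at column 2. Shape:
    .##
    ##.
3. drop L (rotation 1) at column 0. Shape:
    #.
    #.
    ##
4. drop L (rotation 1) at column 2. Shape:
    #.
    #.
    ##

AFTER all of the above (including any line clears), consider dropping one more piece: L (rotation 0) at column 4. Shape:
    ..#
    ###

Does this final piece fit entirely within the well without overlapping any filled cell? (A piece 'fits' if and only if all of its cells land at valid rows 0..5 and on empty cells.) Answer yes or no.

Answer: yes

Derivation:
Drop 1: T rot3 at col 4 lands with bottom-row=0; cleared 0 line(s) (total 0); column heights now [0 0 0 0 2 3 0], max=3
Drop 2: S rot2 at col 2 lands with bottom-row=1; cleared 0 line(s) (total 0); column heights now [0 0 2 3 3 3 0], max=3
Drop 3: L rot1 at col 0 lands with bottom-row=0; cleared 0 line(s) (total 0); column heights now [3 1 2 3 3 3 0], max=3
Drop 4: L rot1 at col 2 lands with bottom-row=3; cleared 0 line(s) (total 0); column heights now [3 1 6 4 3 3 0], max=6
Test piece L rot0 at col 4 (width 3): heights before test = [3 1 6 4 3 3 0]; fits = True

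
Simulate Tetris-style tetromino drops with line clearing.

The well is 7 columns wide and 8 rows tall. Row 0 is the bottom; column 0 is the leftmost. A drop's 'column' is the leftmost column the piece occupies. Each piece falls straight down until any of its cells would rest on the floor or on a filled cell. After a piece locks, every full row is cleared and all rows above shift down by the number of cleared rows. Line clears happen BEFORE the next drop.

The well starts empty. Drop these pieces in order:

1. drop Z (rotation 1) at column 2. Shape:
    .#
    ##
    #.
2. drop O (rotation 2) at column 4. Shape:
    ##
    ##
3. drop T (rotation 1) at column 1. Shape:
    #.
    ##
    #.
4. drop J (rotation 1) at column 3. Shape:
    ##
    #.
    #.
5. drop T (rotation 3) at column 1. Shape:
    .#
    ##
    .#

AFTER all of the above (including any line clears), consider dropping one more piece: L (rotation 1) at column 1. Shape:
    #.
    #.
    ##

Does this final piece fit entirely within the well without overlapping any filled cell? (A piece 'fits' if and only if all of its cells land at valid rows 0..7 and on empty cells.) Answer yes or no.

Answer: no

Derivation:
Drop 1: Z rot1 at col 2 lands with bottom-row=0; cleared 0 line(s) (total 0); column heights now [0 0 2 3 0 0 0], max=3
Drop 2: O rot2 at col 4 lands with bottom-row=0; cleared 0 line(s) (total 0); column heights now [0 0 2 3 2 2 0], max=3
Drop 3: T rot1 at col 1 lands with bottom-row=1; cleared 0 line(s) (total 0); column heights now [0 4 3 3 2 2 0], max=4
Drop 4: J rot1 at col 3 lands with bottom-row=3; cleared 0 line(s) (total 0); column heights now [0 4 3 6 6 2 0], max=6
Drop 5: T rot3 at col 1 lands with bottom-row=3; cleared 0 line(s) (total 0); column heights now [0 5 6 6 6 2 0], max=6
Test piece L rot1 at col 1 (width 2): heights before test = [0 5 6 6 6 2 0]; fits = False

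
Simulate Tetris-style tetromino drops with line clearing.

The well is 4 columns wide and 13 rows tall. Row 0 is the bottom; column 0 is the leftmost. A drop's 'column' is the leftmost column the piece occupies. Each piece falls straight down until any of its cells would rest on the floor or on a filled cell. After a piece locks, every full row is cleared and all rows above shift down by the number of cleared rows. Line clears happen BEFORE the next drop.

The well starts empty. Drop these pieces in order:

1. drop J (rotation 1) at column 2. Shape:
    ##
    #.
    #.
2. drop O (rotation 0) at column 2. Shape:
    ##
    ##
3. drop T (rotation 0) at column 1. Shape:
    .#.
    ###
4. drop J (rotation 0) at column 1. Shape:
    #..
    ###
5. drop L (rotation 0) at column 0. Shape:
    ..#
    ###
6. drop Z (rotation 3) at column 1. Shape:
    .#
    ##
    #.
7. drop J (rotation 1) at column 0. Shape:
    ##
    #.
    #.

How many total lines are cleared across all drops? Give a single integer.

Drop 1: J rot1 at col 2 lands with bottom-row=0; cleared 0 line(s) (total 0); column heights now [0 0 3 3], max=3
Drop 2: O rot0 at col 2 lands with bottom-row=3; cleared 0 line(s) (total 0); column heights now [0 0 5 5], max=5
Drop 3: T rot0 at col 1 lands with bottom-row=5; cleared 0 line(s) (total 0); column heights now [0 6 7 6], max=7
Drop 4: J rot0 at col 1 lands with bottom-row=7; cleared 0 line(s) (total 0); column heights now [0 9 8 8], max=9
Drop 5: L rot0 at col 0 lands with bottom-row=9; cleared 0 line(s) (total 0); column heights now [10 10 11 8], max=11
Drop 6: Z rot3 at col 1 lands with bottom-row=10; cleared 0 line(s) (total 0); column heights now [10 12 13 8], max=13
Drop 7: J rot1 at col 0 lands with bottom-row=10; cleared 0 line(s) (total 0); column heights now [13 13 13 8], max=13

Answer: 0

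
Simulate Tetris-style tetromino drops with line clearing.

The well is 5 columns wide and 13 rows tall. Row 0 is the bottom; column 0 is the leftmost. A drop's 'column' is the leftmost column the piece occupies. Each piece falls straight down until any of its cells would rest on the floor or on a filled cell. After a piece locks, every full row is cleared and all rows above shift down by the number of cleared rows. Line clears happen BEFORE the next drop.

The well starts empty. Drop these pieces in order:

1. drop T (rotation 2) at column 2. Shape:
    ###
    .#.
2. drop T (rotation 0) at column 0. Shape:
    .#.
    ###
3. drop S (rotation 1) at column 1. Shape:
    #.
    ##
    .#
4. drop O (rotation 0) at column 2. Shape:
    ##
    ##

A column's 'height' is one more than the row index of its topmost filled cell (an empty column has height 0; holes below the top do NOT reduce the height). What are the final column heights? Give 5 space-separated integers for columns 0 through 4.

Answer: 3 6 7 7 2

Derivation:
Drop 1: T rot2 at col 2 lands with bottom-row=0; cleared 0 line(s) (total 0); column heights now [0 0 2 2 2], max=2
Drop 2: T rot0 at col 0 lands with bottom-row=2; cleared 0 line(s) (total 0); column heights now [3 4 3 2 2], max=4
Drop 3: S rot1 at col 1 lands with bottom-row=3; cleared 0 line(s) (total 0); column heights now [3 6 5 2 2], max=6
Drop 4: O rot0 at col 2 lands with bottom-row=5; cleared 0 line(s) (total 0); column heights now [3 6 7 7 2], max=7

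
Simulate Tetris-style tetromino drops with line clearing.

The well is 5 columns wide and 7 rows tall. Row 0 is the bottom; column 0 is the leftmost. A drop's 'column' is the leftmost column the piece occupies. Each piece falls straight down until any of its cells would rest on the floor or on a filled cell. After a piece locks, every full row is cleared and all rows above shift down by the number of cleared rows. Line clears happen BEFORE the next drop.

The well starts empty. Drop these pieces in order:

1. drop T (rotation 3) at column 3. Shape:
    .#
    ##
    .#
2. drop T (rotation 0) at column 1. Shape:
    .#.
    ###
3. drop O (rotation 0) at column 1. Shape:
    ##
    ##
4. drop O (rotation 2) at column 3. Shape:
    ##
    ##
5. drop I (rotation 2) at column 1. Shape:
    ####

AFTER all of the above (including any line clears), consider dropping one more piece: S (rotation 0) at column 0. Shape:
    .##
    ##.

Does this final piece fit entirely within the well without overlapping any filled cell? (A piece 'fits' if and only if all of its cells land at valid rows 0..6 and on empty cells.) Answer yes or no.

Answer: no

Derivation:
Drop 1: T rot3 at col 3 lands with bottom-row=0; cleared 0 line(s) (total 0); column heights now [0 0 0 2 3], max=3
Drop 2: T rot0 at col 1 lands with bottom-row=2; cleared 0 line(s) (total 0); column heights now [0 3 4 3 3], max=4
Drop 3: O rot0 at col 1 lands with bottom-row=4; cleared 0 line(s) (total 0); column heights now [0 6 6 3 3], max=6
Drop 4: O rot2 at col 3 lands with bottom-row=3; cleared 0 line(s) (total 0); column heights now [0 6 6 5 5], max=6
Drop 5: I rot2 at col 1 lands with bottom-row=6; cleared 0 line(s) (total 0); column heights now [0 7 7 7 7], max=7
Test piece S rot0 at col 0 (width 3): heights before test = [0 7 7 7 7]; fits = False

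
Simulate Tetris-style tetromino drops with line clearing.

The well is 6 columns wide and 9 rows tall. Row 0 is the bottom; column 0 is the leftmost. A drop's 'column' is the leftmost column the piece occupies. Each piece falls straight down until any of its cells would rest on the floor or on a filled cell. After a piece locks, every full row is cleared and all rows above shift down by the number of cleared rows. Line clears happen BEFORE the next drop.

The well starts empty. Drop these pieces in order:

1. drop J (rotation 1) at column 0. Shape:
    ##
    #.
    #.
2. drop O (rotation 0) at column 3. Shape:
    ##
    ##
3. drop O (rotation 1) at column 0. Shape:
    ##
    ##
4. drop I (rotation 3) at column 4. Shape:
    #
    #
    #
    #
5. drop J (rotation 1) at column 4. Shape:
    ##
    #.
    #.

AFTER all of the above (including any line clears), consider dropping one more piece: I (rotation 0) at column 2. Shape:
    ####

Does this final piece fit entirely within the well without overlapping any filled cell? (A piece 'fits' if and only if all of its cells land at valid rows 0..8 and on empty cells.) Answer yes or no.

Answer: no

Derivation:
Drop 1: J rot1 at col 0 lands with bottom-row=0; cleared 0 line(s) (total 0); column heights now [3 3 0 0 0 0], max=3
Drop 2: O rot0 at col 3 lands with bottom-row=0; cleared 0 line(s) (total 0); column heights now [3 3 0 2 2 0], max=3
Drop 3: O rot1 at col 0 lands with bottom-row=3; cleared 0 line(s) (total 0); column heights now [5 5 0 2 2 0], max=5
Drop 4: I rot3 at col 4 lands with bottom-row=2; cleared 0 line(s) (total 0); column heights now [5 5 0 2 6 0], max=6
Drop 5: J rot1 at col 4 lands with bottom-row=6; cleared 0 line(s) (total 0); column heights now [5 5 0 2 9 9], max=9
Test piece I rot0 at col 2 (width 4): heights before test = [5 5 0 2 9 9]; fits = False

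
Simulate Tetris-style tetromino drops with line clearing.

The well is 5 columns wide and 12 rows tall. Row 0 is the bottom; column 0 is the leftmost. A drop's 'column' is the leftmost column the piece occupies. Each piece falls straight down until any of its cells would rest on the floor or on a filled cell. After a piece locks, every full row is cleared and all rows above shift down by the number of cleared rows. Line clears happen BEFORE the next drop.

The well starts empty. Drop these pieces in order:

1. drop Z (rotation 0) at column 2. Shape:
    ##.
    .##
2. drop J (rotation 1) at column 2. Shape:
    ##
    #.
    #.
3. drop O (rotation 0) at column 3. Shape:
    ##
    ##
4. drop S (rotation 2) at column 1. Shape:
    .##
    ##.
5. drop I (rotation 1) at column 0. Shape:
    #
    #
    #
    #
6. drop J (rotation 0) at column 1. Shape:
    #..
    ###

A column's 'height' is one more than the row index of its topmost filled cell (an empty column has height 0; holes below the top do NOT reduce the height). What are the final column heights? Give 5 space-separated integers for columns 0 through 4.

Answer: 4 10 9 9 7

Derivation:
Drop 1: Z rot0 at col 2 lands with bottom-row=0; cleared 0 line(s) (total 0); column heights now [0 0 2 2 1], max=2
Drop 2: J rot1 at col 2 lands with bottom-row=2; cleared 0 line(s) (total 0); column heights now [0 0 5 5 1], max=5
Drop 3: O rot0 at col 3 lands with bottom-row=5; cleared 0 line(s) (total 0); column heights now [0 0 5 7 7], max=7
Drop 4: S rot2 at col 1 lands with bottom-row=6; cleared 0 line(s) (total 0); column heights now [0 7 8 8 7], max=8
Drop 5: I rot1 at col 0 lands with bottom-row=0; cleared 0 line(s) (total 0); column heights now [4 7 8 8 7], max=8
Drop 6: J rot0 at col 1 lands with bottom-row=8; cleared 0 line(s) (total 0); column heights now [4 10 9 9 7], max=10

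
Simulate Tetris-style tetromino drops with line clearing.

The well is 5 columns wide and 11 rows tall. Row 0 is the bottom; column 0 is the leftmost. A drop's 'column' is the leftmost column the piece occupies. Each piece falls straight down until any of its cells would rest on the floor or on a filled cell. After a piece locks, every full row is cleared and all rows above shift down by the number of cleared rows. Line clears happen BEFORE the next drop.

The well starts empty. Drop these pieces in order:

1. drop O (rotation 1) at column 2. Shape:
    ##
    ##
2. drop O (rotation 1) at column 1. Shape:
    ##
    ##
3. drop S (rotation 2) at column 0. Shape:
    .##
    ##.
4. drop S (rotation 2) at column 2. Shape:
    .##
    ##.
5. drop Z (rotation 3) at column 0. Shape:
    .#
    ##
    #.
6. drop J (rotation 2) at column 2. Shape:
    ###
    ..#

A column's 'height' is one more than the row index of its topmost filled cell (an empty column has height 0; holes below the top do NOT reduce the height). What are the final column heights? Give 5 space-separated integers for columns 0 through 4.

Answer: 7 8 10 10 10

Derivation:
Drop 1: O rot1 at col 2 lands with bottom-row=0; cleared 0 line(s) (total 0); column heights now [0 0 2 2 0], max=2
Drop 2: O rot1 at col 1 lands with bottom-row=2; cleared 0 line(s) (total 0); column heights now [0 4 4 2 0], max=4
Drop 3: S rot2 at col 0 lands with bottom-row=4; cleared 0 line(s) (total 0); column heights now [5 6 6 2 0], max=6
Drop 4: S rot2 at col 2 lands with bottom-row=6; cleared 0 line(s) (total 0); column heights now [5 6 7 8 8], max=8
Drop 5: Z rot3 at col 0 lands with bottom-row=5; cleared 0 line(s) (total 0); column heights now [7 8 7 8 8], max=8
Drop 6: J rot2 at col 2 lands with bottom-row=8; cleared 0 line(s) (total 0); column heights now [7 8 10 10 10], max=10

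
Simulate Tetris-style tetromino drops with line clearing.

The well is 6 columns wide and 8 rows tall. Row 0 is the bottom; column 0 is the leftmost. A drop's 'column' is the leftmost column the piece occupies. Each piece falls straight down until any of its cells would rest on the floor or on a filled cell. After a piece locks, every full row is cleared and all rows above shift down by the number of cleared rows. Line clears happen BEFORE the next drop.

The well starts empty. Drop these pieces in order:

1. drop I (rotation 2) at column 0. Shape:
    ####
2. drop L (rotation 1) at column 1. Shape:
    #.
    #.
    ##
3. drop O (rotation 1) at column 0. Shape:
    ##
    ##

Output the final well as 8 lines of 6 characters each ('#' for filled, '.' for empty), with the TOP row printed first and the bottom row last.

Drop 1: I rot2 at col 0 lands with bottom-row=0; cleared 0 line(s) (total 0); column heights now [1 1 1 1 0 0], max=1
Drop 2: L rot1 at col 1 lands with bottom-row=1; cleared 0 line(s) (total 0); column heights now [1 4 2 1 0 0], max=4
Drop 3: O rot1 at col 0 lands with bottom-row=4; cleared 0 line(s) (total 0); column heights now [6 6 2 1 0 0], max=6

Answer: ......
......
##....
##....
.#....
.#....
.##...
####..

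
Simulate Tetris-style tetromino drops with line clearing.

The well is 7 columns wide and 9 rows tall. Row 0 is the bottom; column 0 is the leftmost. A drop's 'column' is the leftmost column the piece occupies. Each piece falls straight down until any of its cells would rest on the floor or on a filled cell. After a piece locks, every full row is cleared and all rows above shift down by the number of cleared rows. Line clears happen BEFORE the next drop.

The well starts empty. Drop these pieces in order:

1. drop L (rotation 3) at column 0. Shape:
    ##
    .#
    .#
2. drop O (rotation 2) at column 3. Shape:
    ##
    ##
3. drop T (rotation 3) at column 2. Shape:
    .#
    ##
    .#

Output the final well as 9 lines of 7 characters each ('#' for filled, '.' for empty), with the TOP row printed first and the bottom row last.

Answer: .......
.......
.......
.......
...#...
..##...
##.#...
.#.##..
.#.##..

Derivation:
Drop 1: L rot3 at col 0 lands with bottom-row=0; cleared 0 line(s) (total 0); column heights now [3 3 0 0 0 0 0], max=3
Drop 2: O rot2 at col 3 lands with bottom-row=0; cleared 0 line(s) (total 0); column heights now [3 3 0 2 2 0 0], max=3
Drop 3: T rot3 at col 2 lands with bottom-row=2; cleared 0 line(s) (total 0); column heights now [3 3 4 5 2 0 0], max=5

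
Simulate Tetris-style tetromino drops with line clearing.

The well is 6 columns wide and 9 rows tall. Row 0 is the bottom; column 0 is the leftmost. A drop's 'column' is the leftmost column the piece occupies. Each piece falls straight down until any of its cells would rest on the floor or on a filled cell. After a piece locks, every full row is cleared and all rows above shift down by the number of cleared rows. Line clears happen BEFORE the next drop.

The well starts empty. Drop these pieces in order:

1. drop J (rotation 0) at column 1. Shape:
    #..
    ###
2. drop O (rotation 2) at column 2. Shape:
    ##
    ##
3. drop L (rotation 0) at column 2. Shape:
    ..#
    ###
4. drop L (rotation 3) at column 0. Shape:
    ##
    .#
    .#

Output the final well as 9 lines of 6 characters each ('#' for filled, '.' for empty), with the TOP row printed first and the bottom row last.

Answer: ......
......
......
......
##..#.
.####.
.###..
.###..
.###..

Derivation:
Drop 1: J rot0 at col 1 lands with bottom-row=0; cleared 0 line(s) (total 0); column heights now [0 2 1 1 0 0], max=2
Drop 2: O rot2 at col 2 lands with bottom-row=1; cleared 0 line(s) (total 0); column heights now [0 2 3 3 0 0], max=3
Drop 3: L rot0 at col 2 lands with bottom-row=3; cleared 0 line(s) (total 0); column heights now [0 2 4 4 5 0], max=5
Drop 4: L rot3 at col 0 lands with bottom-row=2; cleared 0 line(s) (total 0); column heights now [5 5 4 4 5 0], max=5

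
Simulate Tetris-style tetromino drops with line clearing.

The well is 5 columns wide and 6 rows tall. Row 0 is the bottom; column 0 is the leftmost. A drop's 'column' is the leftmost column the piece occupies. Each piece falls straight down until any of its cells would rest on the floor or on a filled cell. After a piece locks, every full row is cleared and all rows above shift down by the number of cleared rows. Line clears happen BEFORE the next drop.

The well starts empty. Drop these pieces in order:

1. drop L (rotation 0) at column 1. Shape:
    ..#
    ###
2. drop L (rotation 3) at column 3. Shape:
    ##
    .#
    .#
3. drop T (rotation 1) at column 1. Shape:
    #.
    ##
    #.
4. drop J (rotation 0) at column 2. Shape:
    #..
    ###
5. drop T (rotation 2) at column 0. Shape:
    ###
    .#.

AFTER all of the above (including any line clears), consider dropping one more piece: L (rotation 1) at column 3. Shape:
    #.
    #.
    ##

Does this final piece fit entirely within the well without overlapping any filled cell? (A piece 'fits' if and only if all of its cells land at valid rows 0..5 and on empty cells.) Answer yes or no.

Answer: no

Derivation:
Drop 1: L rot0 at col 1 lands with bottom-row=0; cleared 0 line(s) (total 0); column heights now [0 1 1 2 0], max=2
Drop 2: L rot3 at col 3 lands with bottom-row=0; cleared 0 line(s) (total 0); column heights now [0 1 1 3 3], max=3
Drop 3: T rot1 at col 1 lands with bottom-row=1; cleared 0 line(s) (total 0); column heights now [0 4 3 3 3], max=4
Drop 4: J rot0 at col 2 lands with bottom-row=3; cleared 0 line(s) (total 0); column heights now [0 4 5 4 4], max=5
Drop 5: T rot2 at col 0 lands with bottom-row=4; cleared 0 line(s) (total 0); column heights now [6 6 6 4 4], max=6
Test piece L rot1 at col 3 (width 2): heights before test = [6 6 6 4 4]; fits = False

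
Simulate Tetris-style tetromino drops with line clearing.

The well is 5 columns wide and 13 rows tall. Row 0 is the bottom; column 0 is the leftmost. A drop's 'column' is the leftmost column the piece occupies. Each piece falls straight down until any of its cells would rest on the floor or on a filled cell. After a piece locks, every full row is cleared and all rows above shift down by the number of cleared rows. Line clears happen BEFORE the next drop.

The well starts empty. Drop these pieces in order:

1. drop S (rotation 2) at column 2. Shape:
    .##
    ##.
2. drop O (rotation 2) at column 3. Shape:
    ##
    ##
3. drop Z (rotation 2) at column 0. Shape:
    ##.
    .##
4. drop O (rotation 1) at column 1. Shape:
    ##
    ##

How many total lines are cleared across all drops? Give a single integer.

Drop 1: S rot2 at col 2 lands with bottom-row=0; cleared 0 line(s) (total 0); column heights now [0 0 1 2 2], max=2
Drop 2: O rot2 at col 3 lands with bottom-row=2; cleared 0 line(s) (total 0); column heights now [0 0 1 4 4], max=4
Drop 3: Z rot2 at col 0 lands with bottom-row=1; cleared 0 line(s) (total 0); column heights now [3 3 2 4 4], max=4
Drop 4: O rot1 at col 1 lands with bottom-row=3; cleared 0 line(s) (total 0); column heights now [3 5 5 4 4], max=5

Answer: 0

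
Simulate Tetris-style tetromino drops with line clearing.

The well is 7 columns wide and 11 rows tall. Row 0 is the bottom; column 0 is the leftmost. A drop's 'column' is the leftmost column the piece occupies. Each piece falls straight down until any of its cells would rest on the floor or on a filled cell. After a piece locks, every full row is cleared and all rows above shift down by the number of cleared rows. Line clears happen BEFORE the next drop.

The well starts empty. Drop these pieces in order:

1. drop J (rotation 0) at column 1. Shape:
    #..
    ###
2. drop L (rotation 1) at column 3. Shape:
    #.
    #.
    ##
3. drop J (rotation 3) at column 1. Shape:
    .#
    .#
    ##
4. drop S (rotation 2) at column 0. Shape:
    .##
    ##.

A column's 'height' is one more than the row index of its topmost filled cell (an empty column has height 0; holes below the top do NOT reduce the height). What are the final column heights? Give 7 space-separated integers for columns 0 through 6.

Answer: 5 6 6 4 2 0 0

Derivation:
Drop 1: J rot0 at col 1 lands with bottom-row=0; cleared 0 line(s) (total 0); column heights now [0 2 1 1 0 0 0], max=2
Drop 2: L rot1 at col 3 lands with bottom-row=1; cleared 0 line(s) (total 0); column heights now [0 2 1 4 2 0 0], max=4
Drop 3: J rot3 at col 1 lands with bottom-row=2; cleared 0 line(s) (total 0); column heights now [0 3 5 4 2 0 0], max=5
Drop 4: S rot2 at col 0 lands with bottom-row=4; cleared 0 line(s) (total 0); column heights now [5 6 6 4 2 0 0], max=6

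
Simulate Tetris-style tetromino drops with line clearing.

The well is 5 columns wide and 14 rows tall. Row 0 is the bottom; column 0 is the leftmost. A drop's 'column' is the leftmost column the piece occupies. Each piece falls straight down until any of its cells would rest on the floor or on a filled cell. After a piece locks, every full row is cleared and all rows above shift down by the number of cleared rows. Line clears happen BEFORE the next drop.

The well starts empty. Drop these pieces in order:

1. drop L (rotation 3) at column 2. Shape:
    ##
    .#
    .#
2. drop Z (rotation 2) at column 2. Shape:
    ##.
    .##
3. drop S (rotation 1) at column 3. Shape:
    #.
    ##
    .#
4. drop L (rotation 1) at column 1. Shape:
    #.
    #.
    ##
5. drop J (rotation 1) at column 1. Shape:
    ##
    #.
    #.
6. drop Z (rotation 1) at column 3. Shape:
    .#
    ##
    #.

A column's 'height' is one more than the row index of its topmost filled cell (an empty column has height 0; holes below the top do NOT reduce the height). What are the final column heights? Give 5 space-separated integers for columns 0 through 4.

Answer: 0 11 11 9 10

Derivation:
Drop 1: L rot3 at col 2 lands with bottom-row=0; cleared 0 line(s) (total 0); column heights now [0 0 3 3 0], max=3
Drop 2: Z rot2 at col 2 lands with bottom-row=3; cleared 0 line(s) (total 0); column heights now [0 0 5 5 4], max=5
Drop 3: S rot1 at col 3 lands with bottom-row=4; cleared 0 line(s) (total 0); column heights now [0 0 5 7 6], max=7
Drop 4: L rot1 at col 1 lands with bottom-row=5; cleared 0 line(s) (total 0); column heights now [0 8 6 7 6], max=8
Drop 5: J rot1 at col 1 lands with bottom-row=8; cleared 0 line(s) (total 0); column heights now [0 11 11 7 6], max=11
Drop 6: Z rot1 at col 3 lands with bottom-row=7; cleared 0 line(s) (total 0); column heights now [0 11 11 9 10], max=11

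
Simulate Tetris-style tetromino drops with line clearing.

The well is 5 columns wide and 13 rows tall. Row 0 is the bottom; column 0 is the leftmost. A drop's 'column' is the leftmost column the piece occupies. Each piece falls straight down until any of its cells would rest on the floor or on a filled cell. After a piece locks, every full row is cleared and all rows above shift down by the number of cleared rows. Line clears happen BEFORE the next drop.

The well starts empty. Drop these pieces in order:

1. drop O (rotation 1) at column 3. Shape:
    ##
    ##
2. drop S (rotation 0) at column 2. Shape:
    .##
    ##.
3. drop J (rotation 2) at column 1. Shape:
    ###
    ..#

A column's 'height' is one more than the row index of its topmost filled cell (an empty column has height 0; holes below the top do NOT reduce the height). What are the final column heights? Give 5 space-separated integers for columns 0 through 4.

Drop 1: O rot1 at col 3 lands with bottom-row=0; cleared 0 line(s) (total 0); column heights now [0 0 0 2 2], max=2
Drop 2: S rot0 at col 2 lands with bottom-row=2; cleared 0 line(s) (total 0); column heights now [0 0 3 4 4], max=4
Drop 3: J rot2 at col 1 lands with bottom-row=4; cleared 0 line(s) (total 0); column heights now [0 6 6 6 4], max=6

Answer: 0 6 6 6 4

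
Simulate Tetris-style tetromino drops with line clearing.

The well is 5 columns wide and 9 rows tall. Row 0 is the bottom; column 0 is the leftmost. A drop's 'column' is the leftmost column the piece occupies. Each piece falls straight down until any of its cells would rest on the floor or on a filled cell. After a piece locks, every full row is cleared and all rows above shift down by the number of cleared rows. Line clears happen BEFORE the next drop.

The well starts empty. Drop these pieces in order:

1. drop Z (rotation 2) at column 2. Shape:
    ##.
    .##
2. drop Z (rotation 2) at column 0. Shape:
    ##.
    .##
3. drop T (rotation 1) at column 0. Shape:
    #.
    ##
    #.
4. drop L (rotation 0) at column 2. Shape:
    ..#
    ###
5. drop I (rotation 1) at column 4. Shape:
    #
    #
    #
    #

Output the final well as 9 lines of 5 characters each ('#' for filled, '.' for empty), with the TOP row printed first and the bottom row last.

Answer: .....
....#
....#
#...#
##..#
#...#
.##..
..##.
...##

Derivation:
Drop 1: Z rot2 at col 2 lands with bottom-row=0; cleared 0 line(s) (total 0); column heights now [0 0 2 2 1], max=2
Drop 2: Z rot2 at col 0 lands with bottom-row=2; cleared 0 line(s) (total 0); column heights now [4 4 3 2 1], max=4
Drop 3: T rot1 at col 0 lands with bottom-row=4; cleared 0 line(s) (total 0); column heights now [7 6 3 2 1], max=7
Drop 4: L rot0 at col 2 lands with bottom-row=3; cleared 1 line(s) (total 1); column heights now [6 5 3 2 4], max=6
Drop 5: I rot1 at col 4 lands with bottom-row=4; cleared 0 line(s) (total 1); column heights now [6 5 3 2 8], max=8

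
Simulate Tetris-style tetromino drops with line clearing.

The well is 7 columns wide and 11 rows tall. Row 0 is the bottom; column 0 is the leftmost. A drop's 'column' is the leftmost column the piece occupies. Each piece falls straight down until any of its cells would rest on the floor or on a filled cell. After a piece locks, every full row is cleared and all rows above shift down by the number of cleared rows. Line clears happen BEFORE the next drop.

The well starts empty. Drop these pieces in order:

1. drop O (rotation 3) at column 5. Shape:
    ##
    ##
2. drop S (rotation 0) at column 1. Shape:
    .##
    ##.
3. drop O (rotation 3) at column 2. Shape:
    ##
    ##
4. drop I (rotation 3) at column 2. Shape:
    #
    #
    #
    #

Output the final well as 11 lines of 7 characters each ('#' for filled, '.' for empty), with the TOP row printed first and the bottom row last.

Drop 1: O rot3 at col 5 lands with bottom-row=0; cleared 0 line(s) (total 0); column heights now [0 0 0 0 0 2 2], max=2
Drop 2: S rot0 at col 1 lands with bottom-row=0; cleared 0 line(s) (total 0); column heights now [0 1 2 2 0 2 2], max=2
Drop 3: O rot3 at col 2 lands with bottom-row=2; cleared 0 line(s) (total 0); column heights now [0 1 4 4 0 2 2], max=4
Drop 4: I rot3 at col 2 lands with bottom-row=4; cleared 0 line(s) (total 0); column heights now [0 1 8 4 0 2 2], max=8

Answer: .......
.......
.......
..#....
..#....
..#....
..#....
..##...
..##...
..##.##
.##..##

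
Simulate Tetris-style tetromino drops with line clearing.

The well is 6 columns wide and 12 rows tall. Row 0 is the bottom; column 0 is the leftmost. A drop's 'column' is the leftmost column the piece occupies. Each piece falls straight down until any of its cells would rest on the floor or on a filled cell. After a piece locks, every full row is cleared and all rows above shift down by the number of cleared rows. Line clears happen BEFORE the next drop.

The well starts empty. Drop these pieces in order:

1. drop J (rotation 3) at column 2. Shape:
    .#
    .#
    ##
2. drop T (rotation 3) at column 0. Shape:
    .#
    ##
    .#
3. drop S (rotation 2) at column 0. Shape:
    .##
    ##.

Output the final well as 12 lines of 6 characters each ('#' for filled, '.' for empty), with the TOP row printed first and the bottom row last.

Answer: ......
......
......
......
......
......
......
.##...
##....
.#.#..
##.#..
.###..

Derivation:
Drop 1: J rot3 at col 2 lands with bottom-row=0; cleared 0 line(s) (total 0); column heights now [0 0 1 3 0 0], max=3
Drop 2: T rot3 at col 0 lands with bottom-row=0; cleared 0 line(s) (total 0); column heights now [2 3 1 3 0 0], max=3
Drop 3: S rot2 at col 0 lands with bottom-row=3; cleared 0 line(s) (total 0); column heights now [4 5 5 3 0 0], max=5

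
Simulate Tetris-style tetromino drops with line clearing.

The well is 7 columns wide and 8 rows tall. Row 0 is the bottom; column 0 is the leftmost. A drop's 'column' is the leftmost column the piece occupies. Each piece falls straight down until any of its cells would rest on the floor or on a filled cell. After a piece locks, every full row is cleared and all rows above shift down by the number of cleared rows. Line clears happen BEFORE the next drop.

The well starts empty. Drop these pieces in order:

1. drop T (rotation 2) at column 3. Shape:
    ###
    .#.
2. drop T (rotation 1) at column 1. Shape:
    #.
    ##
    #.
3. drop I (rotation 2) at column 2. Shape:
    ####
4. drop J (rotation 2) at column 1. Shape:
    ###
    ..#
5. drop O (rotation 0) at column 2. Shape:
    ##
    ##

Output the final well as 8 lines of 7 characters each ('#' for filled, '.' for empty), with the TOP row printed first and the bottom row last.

Answer: .......
..##...
..##...
.###...
...#...
.#####.
.#####.
.#..#..

Derivation:
Drop 1: T rot2 at col 3 lands with bottom-row=0; cleared 0 line(s) (total 0); column heights now [0 0 0 2 2 2 0], max=2
Drop 2: T rot1 at col 1 lands with bottom-row=0; cleared 0 line(s) (total 0); column heights now [0 3 2 2 2 2 0], max=3
Drop 3: I rot2 at col 2 lands with bottom-row=2; cleared 0 line(s) (total 0); column heights now [0 3 3 3 3 3 0], max=3
Drop 4: J rot2 at col 1 lands with bottom-row=3; cleared 0 line(s) (total 0); column heights now [0 5 5 5 3 3 0], max=5
Drop 5: O rot0 at col 2 lands with bottom-row=5; cleared 0 line(s) (total 0); column heights now [0 5 7 7 3 3 0], max=7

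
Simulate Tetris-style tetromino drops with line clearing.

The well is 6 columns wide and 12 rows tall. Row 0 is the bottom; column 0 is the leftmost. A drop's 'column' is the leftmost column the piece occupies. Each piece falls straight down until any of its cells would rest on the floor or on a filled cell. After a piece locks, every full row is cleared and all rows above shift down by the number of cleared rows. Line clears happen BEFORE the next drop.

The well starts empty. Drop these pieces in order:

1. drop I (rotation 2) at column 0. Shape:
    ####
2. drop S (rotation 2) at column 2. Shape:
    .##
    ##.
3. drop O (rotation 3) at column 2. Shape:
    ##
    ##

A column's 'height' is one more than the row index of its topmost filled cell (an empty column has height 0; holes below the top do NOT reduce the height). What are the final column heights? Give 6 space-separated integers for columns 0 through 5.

Answer: 1 1 5 5 3 0

Derivation:
Drop 1: I rot2 at col 0 lands with bottom-row=0; cleared 0 line(s) (total 0); column heights now [1 1 1 1 0 0], max=1
Drop 2: S rot2 at col 2 lands with bottom-row=1; cleared 0 line(s) (total 0); column heights now [1 1 2 3 3 0], max=3
Drop 3: O rot3 at col 2 lands with bottom-row=3; cleared 0 line(s) (total 0); column heights now [1 1 5 5 3 0], max=5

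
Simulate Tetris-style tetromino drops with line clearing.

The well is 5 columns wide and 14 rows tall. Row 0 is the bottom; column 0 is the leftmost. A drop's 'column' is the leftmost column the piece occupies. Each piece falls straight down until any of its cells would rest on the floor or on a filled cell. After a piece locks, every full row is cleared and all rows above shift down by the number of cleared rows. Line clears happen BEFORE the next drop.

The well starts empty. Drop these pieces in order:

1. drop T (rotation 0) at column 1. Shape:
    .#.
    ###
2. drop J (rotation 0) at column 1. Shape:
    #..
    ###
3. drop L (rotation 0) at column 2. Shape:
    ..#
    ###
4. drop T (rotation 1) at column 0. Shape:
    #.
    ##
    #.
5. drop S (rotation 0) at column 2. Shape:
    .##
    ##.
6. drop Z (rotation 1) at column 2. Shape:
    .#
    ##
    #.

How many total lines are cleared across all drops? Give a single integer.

Drop 1: T rot0 at col 1 lands with bottom-row=0; cleared 0 line(s) (total 0); column heights now [0 1 2 1 0], max=2
Drop 2: J rot0 at col 1 lands with bottom-row=2; cleared 0 line(s) (total 0); column heights now [0 4 3 3 0], max=4
Drop 3: L rot0 at col 2 lands with bottom-row=3; cleared 0 line(s) (total 0); column heights now [0 4 4 4 5], max=5
Drop 4: T rot1 at col 0 lands with bottom-row=3; cleared 1 line(s) (total 1); column heights now [5 4 3 3 4], max=5
Drop 5: S rot0 at col 2 lands with bottom-row=3; cleared 1 line(s) (total 2); column heights now [4 3 3 4 4], max=4
Drop 6: Z rot1 at col 2 lands with bottom-row=3; cleared 0 line(s) (total 2); column heights now [4 3 5 6 4], max=6

Answer: 2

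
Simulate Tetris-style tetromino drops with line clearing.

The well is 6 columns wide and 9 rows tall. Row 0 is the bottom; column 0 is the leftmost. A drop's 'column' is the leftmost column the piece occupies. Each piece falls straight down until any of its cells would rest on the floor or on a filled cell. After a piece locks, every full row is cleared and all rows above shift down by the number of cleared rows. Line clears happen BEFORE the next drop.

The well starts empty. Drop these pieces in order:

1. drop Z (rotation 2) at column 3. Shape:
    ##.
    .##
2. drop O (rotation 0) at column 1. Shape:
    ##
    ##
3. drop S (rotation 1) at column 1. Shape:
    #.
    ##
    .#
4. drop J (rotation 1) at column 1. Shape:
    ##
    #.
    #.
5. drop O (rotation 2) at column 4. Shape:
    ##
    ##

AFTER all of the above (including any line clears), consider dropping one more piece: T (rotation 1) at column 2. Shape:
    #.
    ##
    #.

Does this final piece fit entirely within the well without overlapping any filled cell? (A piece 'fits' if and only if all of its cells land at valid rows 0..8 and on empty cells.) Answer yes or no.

Answer: no

Derivation:
Drop 1: Z rot2 at col 3 lands with bottom-row=0; cleared 0 line(s) (total 0); column heights now [0 0 0 2 2 1], max=2
Drop 2: O rot0 at col 1 lands with bottom-row=0; cleared 0 line(s) (total 0); column heights now [0 2 2 2 2 1], max=2
Drop 3: S rot1 at col 1 lands with bottom-row=2; cleared 0 line(s) (total 0); column heights now [0 5 4 2 2 1], max=5
Drop 4: J rot1 at col 1 lands with bottom-row=5; cleared 0 line(s) (total 0); column heights now [0 8 8 2 2 1], max=8
Drop 5: O rot2 at col 4 lands with bottom-row=2; cleared 0 line(s) (total 0); column heights now [0 8 8 2 4 4], max=8
Test piece T rot1 at col 2 (width 2): heights before test = [0 8 8 2 4 4]; fits = False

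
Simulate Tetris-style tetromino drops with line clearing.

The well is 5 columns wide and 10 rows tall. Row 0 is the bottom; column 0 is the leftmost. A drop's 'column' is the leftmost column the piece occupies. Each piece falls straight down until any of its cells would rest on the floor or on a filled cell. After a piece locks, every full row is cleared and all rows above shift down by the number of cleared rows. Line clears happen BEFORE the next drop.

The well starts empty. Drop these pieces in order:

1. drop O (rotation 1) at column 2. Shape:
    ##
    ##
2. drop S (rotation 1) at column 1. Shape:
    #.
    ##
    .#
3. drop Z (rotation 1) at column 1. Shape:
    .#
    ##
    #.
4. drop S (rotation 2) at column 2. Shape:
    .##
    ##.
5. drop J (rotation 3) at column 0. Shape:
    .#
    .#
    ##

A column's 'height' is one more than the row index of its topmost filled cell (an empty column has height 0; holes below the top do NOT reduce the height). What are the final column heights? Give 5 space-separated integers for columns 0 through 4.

Drop 1: O rot1 at col 2 lands with bottom-row=0; cleared 0 line(s) (total 0); column heights now [0 0 2 2 0], max=2
Drop 2: S rot1 at col 1 lands with bottom-row=2; cleared 0 line(s) (total 0); column heights now [0 5 4 2 0], max=5
Drop 3: Z rot1 at col 1 lands with bottom-row=5; cleared 0 line(s) (total 0); column heights now [0 7 8 2 0], max=8
Drop 4: S rot2 at col 2 lands with bottom-row=8; cleared 0 line(s) (total 0); column heights now [0 7 9 10 10], max=10
Drop 5: J rot3 at col 0 lands with bottom-row=7; cleared 0 line(s) (total 0); column heights now [8 10 9 10 10], max=10

Answer: 8 10 9 10 10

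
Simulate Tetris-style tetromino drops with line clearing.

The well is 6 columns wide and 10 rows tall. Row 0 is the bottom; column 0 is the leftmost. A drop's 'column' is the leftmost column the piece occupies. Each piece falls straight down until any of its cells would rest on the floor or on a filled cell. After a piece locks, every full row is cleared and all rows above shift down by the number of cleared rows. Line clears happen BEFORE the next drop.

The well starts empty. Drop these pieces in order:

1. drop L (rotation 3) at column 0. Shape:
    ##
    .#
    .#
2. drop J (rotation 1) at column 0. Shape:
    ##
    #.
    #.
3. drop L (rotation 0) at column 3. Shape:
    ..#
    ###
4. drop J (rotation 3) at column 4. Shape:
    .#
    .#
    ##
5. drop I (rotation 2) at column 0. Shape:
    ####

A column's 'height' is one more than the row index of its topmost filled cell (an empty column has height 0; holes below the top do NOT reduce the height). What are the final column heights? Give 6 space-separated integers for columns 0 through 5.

Answer: 7 7 7 7 3 5

Derivation:
Drop 1: L rot3 at col 0 lands with bottom-row=0; cleared 0 line(s) (total 0); column heights now [3 3 0 0 0 0], max=3
Drop 2: J rot1 at col 0 lands with bottom-row=3; cleared 0 line(s) (total 0); column heights now [6 6 0 0 0 0], max=6
Drop 3: L rot0 at col 3 lands with bottom-row=0; cleared 0 line(s) (total 0); column heights now [6 6 0 1 1 2], max=6
Drop 4: J rot3 at col 4 lands with bottom-row=2; cleared 0 line(s) (total 0); column heights now [6 6 0 1 3 5], max=6
Drop 5: I rot2 at col 0 lands with bottom-row=6; cleared 0 line(s) (total 0); column heights now [7 7 7 7 3 5], max=7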